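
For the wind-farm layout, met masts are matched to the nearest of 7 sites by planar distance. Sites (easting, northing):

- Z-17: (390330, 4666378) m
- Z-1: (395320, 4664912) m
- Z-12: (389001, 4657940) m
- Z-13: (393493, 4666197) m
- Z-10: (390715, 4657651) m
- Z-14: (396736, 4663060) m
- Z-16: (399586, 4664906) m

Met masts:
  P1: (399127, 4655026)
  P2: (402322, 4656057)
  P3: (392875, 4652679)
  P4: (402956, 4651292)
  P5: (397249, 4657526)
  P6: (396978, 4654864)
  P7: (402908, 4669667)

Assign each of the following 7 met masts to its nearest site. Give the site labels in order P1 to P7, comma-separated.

Z-14, Z-14, Z-10, Z-14, Z-14, Z-10, Z-16

P1 → Z-14 (d²=70262037.00)
P2 → Z-14 (d²=80245405.00)
P3 → Z-10 (d²=29386384.00)
P4 → Z-14 (d²=177174224.00)
P5 → Z-14 (d²=30888325.00)
P6 → Z-10 (d²=46992538.00)
P7 → Z-16 (d²=33702805.00)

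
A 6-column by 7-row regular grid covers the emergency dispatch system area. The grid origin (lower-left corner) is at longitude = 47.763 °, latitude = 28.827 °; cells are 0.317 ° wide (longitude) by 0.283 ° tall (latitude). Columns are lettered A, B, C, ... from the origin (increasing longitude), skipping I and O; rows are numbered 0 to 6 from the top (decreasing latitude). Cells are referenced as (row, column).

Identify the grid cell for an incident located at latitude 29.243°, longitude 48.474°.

(5, C)

Column index: ⌊(48.474 − 47.763) / 0.317⌋ = ⌊2.243⌋ = 2 → column C
Row offset from origin: ⌊(29.243 − 28.827) / 0.283⌋ = ⌊1.470⌋ = 1 → row 5 (counted from top)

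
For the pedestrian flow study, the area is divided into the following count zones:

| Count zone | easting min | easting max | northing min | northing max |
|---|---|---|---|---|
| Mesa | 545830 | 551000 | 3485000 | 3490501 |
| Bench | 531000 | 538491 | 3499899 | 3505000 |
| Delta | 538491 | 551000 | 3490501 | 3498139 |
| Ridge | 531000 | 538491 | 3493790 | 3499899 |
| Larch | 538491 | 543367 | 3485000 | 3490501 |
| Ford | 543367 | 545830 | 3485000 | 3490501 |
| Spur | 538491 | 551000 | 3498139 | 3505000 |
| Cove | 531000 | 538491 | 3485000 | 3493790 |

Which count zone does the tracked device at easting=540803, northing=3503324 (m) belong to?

Spur

The point has easting = 540803 and northing = 3503324.
Only Spur satisfies 538491 ≤ easting ≤ 551000 and 3498139 ≤ northing ≤ 3505000.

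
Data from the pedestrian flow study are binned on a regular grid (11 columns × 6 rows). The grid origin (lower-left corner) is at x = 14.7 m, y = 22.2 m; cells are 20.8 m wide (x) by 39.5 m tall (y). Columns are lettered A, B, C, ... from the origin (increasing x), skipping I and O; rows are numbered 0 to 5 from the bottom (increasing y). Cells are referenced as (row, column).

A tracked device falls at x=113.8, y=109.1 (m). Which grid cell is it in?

(2, E)

Column index: ⌊(113.8 − 14.7) / 20.8⌋ = ⌊4.764⌋ = 4 → column E
Row offset from origin: ⌊(109.1 − 22.2) / 39.5⌋ = ⌊2.200⌋ = 2 → row 2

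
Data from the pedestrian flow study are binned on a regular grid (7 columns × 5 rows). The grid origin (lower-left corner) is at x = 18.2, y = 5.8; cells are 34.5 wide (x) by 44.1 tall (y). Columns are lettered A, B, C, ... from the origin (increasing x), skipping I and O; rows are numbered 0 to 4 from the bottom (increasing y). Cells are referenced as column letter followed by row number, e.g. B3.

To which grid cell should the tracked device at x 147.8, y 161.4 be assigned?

Column index: ⌊(147.8 − 18.2) / 34.5⌋ = ⌊3.757⌋ = 3 → column D
Row offset from origin: ⌊(161.4 − 5.8) / 44.1⌋ = ⌊3.528⌋ = 3 → row 3

D3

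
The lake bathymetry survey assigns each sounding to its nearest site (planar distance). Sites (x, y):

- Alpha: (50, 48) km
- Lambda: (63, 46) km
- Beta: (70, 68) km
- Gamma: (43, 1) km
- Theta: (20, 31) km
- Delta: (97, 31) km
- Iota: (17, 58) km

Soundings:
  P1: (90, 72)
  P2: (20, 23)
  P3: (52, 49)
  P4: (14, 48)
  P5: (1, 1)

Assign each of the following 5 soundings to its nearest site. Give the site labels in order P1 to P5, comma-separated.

P1 → Beta (d²=416.00)
P2 → Theta (d²=64.00)
P3 → Alpha (d²=5.00)
P4 → Iota (d²=109.00)
P5 → Theta (d²=1261.00)

Beta, Theta, Alpha, Iota, Theta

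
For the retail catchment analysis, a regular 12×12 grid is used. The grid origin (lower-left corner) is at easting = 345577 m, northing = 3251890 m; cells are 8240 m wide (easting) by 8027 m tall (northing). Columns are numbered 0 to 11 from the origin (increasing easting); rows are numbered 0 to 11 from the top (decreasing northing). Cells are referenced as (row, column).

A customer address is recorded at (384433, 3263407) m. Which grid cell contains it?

(10, 4)

Column index: ⌊(384433 − 345577) / 8240⌋ = ⌊4.716⌋ = 4
Row offset from origin: ⌊(3263407 − 3251890) / 8027⌋ = ⌊1.435⌋ = 1 → row 10 (counted from top)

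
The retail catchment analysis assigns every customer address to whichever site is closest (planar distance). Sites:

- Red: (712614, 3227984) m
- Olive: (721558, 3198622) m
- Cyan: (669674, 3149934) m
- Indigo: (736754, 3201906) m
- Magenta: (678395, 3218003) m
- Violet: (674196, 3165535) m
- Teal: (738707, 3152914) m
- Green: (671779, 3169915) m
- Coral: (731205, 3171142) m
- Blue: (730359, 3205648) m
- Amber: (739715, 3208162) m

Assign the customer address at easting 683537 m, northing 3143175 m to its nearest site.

Cyan

Squared distances to each site:
Red: 8038038410.000; Olive: 4519966250.000; Cyan: 237866850.000; Indigo: 6281379450.000; Magenta: 5625669748.000; Violet: 587223881.000; Teal: 3138577021.000; Green: 853278164.000; Coral: 3054391313.000; Blue: 6095175413.000; Amber: 7379277853.000.
Minimum at Cyan.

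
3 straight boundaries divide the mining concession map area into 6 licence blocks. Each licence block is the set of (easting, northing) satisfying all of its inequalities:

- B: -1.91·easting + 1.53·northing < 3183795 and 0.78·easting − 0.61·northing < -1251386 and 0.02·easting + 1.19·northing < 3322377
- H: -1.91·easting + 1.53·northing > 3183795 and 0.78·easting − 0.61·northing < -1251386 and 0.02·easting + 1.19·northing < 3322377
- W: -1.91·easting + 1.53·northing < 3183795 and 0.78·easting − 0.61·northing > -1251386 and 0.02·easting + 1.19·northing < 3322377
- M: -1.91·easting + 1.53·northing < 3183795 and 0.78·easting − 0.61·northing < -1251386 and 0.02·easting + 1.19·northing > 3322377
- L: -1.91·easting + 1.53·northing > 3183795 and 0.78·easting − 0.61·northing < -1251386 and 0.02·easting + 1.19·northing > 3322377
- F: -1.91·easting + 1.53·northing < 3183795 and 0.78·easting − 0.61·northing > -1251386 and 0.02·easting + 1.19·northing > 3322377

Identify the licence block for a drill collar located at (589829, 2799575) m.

-1.91·589829 + 1.53·2799575 = 3156776.360, which is < 3183795
0.78·589829 − 0.61·2799575 = -1247674.130, which is > -1251386
0.02·589829 + 1.19·2799575 = 3343290.830, which is > 3322377
This sign pattern matches F.

F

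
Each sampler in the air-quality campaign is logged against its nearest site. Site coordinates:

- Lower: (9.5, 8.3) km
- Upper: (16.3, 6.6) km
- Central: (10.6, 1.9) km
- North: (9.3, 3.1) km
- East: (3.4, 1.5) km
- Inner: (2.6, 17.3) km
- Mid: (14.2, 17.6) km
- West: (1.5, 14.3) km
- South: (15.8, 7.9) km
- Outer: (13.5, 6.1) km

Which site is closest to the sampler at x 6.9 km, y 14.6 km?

Inner

Squared distances to each site:
Lower: 46.450; Upper: 152.360; Central: 174.980; North: 138.010; East: 183.860; Inner: 25.780; Mid: 62.290; West: 29.250; South: 124.100; Outer: 115.810.
Minimum at Inner.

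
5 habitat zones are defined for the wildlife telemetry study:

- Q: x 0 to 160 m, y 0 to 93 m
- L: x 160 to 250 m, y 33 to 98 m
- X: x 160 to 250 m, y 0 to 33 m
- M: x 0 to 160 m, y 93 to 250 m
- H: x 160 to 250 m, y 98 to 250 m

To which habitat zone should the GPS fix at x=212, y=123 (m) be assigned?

The point has x = 212 and y = 123.
Only H satisfies 160 ≤ x ≤ 250 and 98 ≤ y ≤ 250.

H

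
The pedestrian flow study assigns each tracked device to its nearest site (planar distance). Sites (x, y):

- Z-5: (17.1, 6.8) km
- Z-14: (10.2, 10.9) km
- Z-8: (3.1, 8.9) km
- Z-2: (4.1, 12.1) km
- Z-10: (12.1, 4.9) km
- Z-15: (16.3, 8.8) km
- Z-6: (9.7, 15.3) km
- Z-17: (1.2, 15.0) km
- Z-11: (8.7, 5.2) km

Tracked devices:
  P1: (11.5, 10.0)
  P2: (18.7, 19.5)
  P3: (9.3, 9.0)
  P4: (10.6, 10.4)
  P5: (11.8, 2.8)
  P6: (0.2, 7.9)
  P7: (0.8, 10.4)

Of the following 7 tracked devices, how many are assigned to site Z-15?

0

P1 → Z-14
P2 → Z-6
P3 → Z-14
P4 → Z-14
P5 → Z-10
P6 → Z-8
P7 → Z-8
0 of the 7 go to Z-15.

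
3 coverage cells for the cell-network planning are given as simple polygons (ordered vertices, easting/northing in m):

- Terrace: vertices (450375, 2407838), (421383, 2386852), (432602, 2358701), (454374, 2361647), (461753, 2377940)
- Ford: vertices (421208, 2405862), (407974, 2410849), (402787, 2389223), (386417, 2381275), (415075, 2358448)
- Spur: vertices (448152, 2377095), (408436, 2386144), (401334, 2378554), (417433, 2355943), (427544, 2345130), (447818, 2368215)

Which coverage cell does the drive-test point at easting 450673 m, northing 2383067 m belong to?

Cast a ray rightward from (450673, 2383067). For each polygon, the edges (by vertex number in listed order) whose endpoints lie on opposite sides of northing = 2383067, where each meets that height, and whether that is right or left of the point:
Terrace: 2–3 at easting≈422891.4 (left), 5–1 at easting≈459801.9 (right) → 1 crossing.
Ford: 3–4 at easting≈390107.9 (left), 5–1 at easting≈418259.5 (left) → 0 crossings.
Spur: 1–2 at easting≈421940.9 (left), 2–3 at easting≈405556.8 (left) → 0 crossings.
Only Terrace has an odd count, so the point is inside Terrace.

Terrace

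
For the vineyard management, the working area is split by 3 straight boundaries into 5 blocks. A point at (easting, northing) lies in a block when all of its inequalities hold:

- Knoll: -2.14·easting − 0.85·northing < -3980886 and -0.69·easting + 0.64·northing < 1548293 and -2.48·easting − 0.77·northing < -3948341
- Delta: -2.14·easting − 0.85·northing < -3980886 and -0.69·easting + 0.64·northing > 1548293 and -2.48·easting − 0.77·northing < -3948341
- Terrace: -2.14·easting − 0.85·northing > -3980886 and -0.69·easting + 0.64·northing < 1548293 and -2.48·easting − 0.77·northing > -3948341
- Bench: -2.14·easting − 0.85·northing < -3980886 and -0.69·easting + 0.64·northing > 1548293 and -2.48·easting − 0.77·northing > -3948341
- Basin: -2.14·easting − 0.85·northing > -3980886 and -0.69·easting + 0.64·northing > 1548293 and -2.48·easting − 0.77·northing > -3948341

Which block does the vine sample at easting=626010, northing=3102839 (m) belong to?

-2.14·626010 − 0.85·3102839 = -3977074.550, which is > -3980886
-0.69·626010 + 0.64·3102839 = 1553870.060, which is > 1548293
-2.48·626010 − 0.77·3102839 = -3941690.830, which is > -3948341
This sign pattern matches Basin.

Basin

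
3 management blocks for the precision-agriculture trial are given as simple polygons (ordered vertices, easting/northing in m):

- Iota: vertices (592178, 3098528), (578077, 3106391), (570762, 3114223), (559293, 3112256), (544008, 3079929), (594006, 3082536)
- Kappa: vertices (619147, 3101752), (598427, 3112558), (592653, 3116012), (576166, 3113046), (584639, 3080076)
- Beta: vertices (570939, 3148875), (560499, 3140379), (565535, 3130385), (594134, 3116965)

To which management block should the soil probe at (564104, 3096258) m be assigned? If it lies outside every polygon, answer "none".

Cast a ray rightward from (564104, 3096258). For each polygon, the edges (by vertex number in listed order) whose endpoints lie on opposite sides of northing = 3096258, where each meets that height, and whether that is right or left of the point:
Iota: 4–5 at easting≈551728.8 (left), 6–1 at easting≈592437.5 (right) → 1 crossing.
Kappa: 4–5 at easting≈580480.4 (right), 5–1 at easting≈610400.6 (right) → 2 crossings.
Beta: no edge straddles that height → 0 crossings.
Only Iota has an odd count, so the point is inside Iota.

Iota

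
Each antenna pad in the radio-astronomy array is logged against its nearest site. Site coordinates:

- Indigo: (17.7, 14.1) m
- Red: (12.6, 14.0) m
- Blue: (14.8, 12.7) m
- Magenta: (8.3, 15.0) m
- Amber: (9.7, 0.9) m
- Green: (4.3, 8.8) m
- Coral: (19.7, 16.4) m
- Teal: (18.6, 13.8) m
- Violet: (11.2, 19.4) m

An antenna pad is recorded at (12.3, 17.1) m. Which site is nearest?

Squared distances to each site:
Indigo: 38.160; Red: 9.700; Blue: 25.610; Magenta: 20.410; Amber: 269.200; Green: 132.890; Coral: 55.250; Teal: 50.580; Violet: 6.500.
Minimum at Violet.

Violet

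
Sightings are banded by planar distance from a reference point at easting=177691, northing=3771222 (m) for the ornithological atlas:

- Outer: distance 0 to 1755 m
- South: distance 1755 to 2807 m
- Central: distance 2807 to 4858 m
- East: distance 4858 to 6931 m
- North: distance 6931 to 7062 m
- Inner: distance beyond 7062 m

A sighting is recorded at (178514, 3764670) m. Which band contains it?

Distance = √((178514−177691)² + (3764670−3771222)²) = √(677329.000 + 42928704.000) = 6603.486 m.
4858 ≤ 6603.486 < 6931 → East.

East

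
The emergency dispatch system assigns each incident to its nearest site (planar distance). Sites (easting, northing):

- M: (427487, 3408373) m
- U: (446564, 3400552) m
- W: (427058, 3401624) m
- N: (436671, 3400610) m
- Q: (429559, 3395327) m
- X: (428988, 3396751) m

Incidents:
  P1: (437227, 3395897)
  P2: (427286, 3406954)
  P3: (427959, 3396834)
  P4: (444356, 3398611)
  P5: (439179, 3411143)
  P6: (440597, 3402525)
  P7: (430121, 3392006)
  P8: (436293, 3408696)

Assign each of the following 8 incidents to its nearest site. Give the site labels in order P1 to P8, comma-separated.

P1 → N (d²=22521505.00)
P2 → M (d²=2053962.00)
P3 → X (d²=1065730.00)
P4 → U (d²=8642745.00)
P5 → N (d²=117234153.00)
P6 → N (d²=19080701.00)
P7 → Q (d²=11344885.00)
P8 → N (d²=65526280.00)

N, M, X, U, N, N, Q, N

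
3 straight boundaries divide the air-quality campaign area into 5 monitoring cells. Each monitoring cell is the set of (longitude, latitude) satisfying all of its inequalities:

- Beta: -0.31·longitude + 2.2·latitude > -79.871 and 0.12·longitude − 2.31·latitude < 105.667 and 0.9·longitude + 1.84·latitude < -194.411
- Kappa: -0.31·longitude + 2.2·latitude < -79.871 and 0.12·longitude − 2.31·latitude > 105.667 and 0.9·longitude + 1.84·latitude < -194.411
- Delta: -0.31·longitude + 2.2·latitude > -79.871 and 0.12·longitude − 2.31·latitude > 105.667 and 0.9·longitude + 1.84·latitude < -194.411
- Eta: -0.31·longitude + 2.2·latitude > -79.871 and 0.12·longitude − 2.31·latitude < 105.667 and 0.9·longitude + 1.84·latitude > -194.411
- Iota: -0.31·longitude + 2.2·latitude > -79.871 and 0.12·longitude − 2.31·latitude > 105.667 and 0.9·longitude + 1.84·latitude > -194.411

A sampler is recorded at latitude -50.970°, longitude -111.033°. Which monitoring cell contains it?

Eta

-0.31·-111.033 + 2.2·-50.970 = -77.714, which is > -79.871
0.12·-111.033 − 2.31·-50.970 = 104.417, which is < 105.667
0.9·-111.033 + 1.84·-50.970 = -193.714, which is > -194.411
This sign pattern matches Eta.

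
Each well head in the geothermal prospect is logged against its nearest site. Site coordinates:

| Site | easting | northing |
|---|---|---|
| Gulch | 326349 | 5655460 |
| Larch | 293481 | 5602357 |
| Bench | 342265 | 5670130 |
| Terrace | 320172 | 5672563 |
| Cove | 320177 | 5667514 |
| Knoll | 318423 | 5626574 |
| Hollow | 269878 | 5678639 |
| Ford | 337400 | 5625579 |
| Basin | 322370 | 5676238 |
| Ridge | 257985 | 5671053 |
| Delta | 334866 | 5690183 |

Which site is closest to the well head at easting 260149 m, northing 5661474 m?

Squared distances to each site:
Gulch: 4418608196.000; Larch: 4605841913.000; Bench: 6817963792.000; Terrace: 3725726450.000; Cove: 3639842384.000; Knoll: 4613869076.000; Hollow: 389290666.000; Ford: 7256168026.000; Basin: 4089428537.000; Ridge: 96440137.000; Delta: 6406836770.000.
Minimum at Ridge.

Ridge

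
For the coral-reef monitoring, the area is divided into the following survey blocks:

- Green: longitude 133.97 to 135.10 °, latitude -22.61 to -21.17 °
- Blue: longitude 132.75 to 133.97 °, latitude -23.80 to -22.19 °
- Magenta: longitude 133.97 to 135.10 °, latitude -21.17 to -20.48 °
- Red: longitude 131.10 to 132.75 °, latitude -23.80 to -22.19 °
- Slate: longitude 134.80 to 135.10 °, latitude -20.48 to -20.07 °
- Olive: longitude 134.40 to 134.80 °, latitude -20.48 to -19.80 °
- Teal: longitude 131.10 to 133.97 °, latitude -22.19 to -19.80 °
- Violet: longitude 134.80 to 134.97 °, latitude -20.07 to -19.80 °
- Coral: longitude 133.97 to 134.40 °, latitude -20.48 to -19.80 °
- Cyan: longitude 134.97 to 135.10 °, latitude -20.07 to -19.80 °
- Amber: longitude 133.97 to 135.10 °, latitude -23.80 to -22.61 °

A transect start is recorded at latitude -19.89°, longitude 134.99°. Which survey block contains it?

The point has longitude = 134.99 and latitude = -19.89.
Only Cyan satisfies 134.97 ≤ longitude ≤ 135.10 and -20.07 ≤ latitude ≤ -19.80.

Cyan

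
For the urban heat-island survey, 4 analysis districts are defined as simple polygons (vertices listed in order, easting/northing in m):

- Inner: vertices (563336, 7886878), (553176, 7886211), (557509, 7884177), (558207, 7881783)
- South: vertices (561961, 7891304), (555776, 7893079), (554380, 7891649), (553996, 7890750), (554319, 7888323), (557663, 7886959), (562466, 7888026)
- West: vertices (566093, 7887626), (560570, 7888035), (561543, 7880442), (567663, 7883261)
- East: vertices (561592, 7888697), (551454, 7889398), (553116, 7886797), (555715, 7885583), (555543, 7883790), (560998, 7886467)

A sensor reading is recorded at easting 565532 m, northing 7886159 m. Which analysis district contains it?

Cast a ray rightward from (565532, 7886159). For each polygon, the edges (by vertex number in listed order) whose endpoints lie on opposite sides of northing = 7886159, where each meets that height, and whether that is right or left of the point:
Inner: 2–3 at easting≈553286.8 (left), 4–1 at easting≈562612.2 (left) → 0 crossings.
South: no edge straddles that height → 0 crossings.
West: 2–3 at easting≈560810.4 (left), 4–1 at easting≈566620.6 (right) → 1 crossing.
East: 3–4 at easting≈554481.9 (left), 5–6 at easting≈560370.4 (left) → 0 crossings.
Only West has an odd count, so the point is inside West.

West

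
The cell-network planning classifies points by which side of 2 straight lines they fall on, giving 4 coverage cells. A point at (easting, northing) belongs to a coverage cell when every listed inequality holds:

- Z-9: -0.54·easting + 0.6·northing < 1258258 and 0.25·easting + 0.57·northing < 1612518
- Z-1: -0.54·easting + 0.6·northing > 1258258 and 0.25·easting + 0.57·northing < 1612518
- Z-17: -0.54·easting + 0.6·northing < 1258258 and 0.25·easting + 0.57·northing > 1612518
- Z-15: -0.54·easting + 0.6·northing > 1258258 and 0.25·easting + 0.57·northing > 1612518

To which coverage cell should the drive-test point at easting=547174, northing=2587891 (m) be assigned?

Z-9

-0.54·547174 + 0.6·2587891 = 1257260.640, which is < 1258258
0.25·547174 + 0.57·2587891 = 1611891.370, which is < 1612518
This sign pattern matches Z-9.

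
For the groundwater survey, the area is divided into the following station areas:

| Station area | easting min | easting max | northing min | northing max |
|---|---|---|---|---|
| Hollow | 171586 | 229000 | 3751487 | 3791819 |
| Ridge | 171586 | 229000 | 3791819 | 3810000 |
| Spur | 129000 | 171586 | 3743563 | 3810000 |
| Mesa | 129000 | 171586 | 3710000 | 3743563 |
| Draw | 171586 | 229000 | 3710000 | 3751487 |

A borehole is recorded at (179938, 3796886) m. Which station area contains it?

The point has easting = 179938 and northing = 3796886.
Only Ridge satisfies 171586 ≤ easting ≤ 229000 and 3791819 ≤ northing ≤ 3810000.

Ridge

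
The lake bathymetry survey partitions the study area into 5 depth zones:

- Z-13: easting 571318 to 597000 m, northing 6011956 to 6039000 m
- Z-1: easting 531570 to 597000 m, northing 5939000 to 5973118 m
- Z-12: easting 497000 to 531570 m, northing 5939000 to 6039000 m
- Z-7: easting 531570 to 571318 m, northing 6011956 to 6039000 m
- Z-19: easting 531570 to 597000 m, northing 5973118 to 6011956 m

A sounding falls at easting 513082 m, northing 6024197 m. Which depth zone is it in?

Z-12

The point has easting = 513082 and northing = 6024197.
Only Z-12 satisfies 497000 ≤ easting ≤ 531570 and 5939000 ≤ northing ≤ 6039000.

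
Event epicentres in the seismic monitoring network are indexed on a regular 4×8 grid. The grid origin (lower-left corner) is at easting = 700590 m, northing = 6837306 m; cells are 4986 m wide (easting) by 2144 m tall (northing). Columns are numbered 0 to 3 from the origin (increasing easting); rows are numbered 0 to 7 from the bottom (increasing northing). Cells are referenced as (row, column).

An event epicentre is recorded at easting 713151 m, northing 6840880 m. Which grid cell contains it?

Column index: ⌊(713151 − 700590) / 4986⌋ = ⌊2.519⌋ = 2
Row offset from origin: ⌊(6840880 − 6837306) / 2144⌋ = ⌊1.667⌋ = 1 → row 1

(1, 2)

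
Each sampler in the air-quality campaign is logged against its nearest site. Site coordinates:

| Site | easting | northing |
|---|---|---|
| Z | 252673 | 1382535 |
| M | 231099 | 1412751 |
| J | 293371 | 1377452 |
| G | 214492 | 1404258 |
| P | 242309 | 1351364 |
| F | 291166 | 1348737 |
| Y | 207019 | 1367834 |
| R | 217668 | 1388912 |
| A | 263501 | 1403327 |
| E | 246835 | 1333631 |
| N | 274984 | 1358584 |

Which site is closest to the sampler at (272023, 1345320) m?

Squared distances to each site:
Z: 1759378725.000; M: 6221713537.000; J: 1488202528.000; G: 6783503805.000; P: 919451732.000; F: 378130338.000; Y: 4732400212.000; R: 4854728489.000; A: 3437436533.000; E: 771068065.000; N: 184701217.000.
Minimum at N.

N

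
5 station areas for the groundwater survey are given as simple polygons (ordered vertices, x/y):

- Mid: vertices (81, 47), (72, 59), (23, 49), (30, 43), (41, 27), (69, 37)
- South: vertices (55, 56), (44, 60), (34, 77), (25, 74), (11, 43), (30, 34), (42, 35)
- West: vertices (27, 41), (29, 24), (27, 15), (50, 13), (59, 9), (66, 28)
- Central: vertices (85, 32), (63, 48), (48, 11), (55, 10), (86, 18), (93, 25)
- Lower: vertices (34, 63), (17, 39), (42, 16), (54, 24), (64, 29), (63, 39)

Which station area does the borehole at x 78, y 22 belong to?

Central

Cast a ray rightward from (78, 22). For each polygon, the edges (by vertex number in listed order) whose endpoints lie on opposite sides of y = 22, where each meets that height, and whether that is right or left of the point:
Mid: no edge straddles that height → 0 crossings.
South: no edge straddles that height → 0 crossings.
West: 2–3 at x≈28.6 (left), 5–6 at x≈63.8 (left) → 0 crossings.
Central: 2–3 at x≈52.5 (left), 5–6 at x≈90.0 (right) → 1 crossing.
Lower: 2–3 at x≈35.5 (left), 3–4 at x≈51.0 (left) → 0 crossings.
Only Central has an odd count, so the point is inside Central.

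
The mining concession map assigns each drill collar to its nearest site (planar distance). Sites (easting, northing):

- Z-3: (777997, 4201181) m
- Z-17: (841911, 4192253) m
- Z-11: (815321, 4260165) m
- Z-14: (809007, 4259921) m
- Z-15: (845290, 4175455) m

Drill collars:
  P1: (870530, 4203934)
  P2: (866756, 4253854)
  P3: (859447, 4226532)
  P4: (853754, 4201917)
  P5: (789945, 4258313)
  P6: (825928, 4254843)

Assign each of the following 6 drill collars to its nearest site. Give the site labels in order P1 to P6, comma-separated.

Z-17, Z-11, Z-17, Z-17, Z-14, Z-11

P1 → Z-17 (d²=955492922.00)
P2 → Z-11 (d²=2685387946.00)
P3 → Z-17 (d²=1482561137.00)
P4 → Z-17 (d²=233649545.00)
P5 → Z-14 (d²=365945508.00)
P6 → Z-11 (d²=140832133.00)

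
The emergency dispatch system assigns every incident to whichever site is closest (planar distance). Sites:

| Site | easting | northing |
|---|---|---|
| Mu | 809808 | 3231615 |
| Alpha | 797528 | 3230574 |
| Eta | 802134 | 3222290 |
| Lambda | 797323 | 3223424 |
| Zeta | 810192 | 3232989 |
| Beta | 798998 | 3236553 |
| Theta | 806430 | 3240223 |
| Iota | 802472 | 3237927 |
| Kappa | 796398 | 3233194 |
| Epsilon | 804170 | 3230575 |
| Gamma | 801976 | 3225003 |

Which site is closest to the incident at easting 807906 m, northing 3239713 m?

Squared distances to each site:
Mu: 69195208.000; Alpha: 191224205.000; Eta: 336876913.000; Lambda: 377331410.000; Zeta: 50437972.000; Beta: 89338064.000; Theta: 2438676.000; Iota: 32718152.000; Kappa: 174931425.000; Epsilon: 97460740.000; Gamma: 251549000.000.
Minimum at Theta.

Theta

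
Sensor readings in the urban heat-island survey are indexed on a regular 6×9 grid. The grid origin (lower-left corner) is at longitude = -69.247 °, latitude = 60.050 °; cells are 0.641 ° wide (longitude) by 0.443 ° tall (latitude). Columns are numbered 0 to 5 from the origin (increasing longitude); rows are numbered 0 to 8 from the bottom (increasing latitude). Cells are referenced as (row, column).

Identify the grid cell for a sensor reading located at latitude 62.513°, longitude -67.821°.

(5, 2)

Column index: ⌊(-67.821 − -69.247) / 0.641⌋ = ⌊2.225⌋ = 2
Row offset from origin: ⌊(62.513 − 60.050) / 0.443⌋ = ⌊5.560⌋ = 5 → row 5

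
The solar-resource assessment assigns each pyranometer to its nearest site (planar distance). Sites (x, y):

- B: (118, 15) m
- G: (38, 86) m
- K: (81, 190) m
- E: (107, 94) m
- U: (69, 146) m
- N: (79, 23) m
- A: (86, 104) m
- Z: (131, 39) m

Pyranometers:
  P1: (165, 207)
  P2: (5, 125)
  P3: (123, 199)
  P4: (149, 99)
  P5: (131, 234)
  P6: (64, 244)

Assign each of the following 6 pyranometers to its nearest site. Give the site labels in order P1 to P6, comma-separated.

P1 → K (d²=7345.00)
P2 → G (d²=2610.00)
P3 → K (d²=1845.00)
P4 → E (d²=1789.00)
P5 → K (d²=4436.00)
P6 → K (d²=3205.00)

K, G, K, E, K, K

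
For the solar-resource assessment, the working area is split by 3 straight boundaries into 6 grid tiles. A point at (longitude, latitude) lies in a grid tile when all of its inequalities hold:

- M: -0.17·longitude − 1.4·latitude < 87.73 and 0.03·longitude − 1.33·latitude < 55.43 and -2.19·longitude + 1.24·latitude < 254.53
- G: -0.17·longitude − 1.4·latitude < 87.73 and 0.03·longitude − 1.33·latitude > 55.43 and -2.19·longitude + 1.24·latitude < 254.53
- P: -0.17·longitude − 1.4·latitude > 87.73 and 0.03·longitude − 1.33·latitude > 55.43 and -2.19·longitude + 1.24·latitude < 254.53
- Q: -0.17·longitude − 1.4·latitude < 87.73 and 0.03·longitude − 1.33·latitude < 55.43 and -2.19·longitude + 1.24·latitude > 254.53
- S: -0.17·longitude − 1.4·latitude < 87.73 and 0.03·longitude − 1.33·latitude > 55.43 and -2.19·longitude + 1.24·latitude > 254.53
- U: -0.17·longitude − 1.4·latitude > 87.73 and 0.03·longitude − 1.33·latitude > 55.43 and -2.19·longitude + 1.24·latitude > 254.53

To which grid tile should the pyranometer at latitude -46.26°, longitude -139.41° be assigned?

-0.17·-139.41 − 1.4·-46.26 = 88.464, which is > 87.73
0.03·-139.41 − 1.33·-46.26 = 57.344, which is > 55.43
-2.19·-139.41 + 1.24·-46.26 = 247.945, which is < 254.53
This sign pattern matches P.

P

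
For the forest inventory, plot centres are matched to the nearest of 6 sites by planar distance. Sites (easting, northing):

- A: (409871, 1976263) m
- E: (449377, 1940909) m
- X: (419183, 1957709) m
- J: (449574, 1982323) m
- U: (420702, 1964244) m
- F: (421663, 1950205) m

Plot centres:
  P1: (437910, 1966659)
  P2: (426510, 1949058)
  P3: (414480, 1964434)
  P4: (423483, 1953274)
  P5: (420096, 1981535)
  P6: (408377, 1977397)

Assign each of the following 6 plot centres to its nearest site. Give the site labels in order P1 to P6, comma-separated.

U, F, U, F, A, A

P1 → U (d²=301947489.00)
P2 → F (d²=24809018.00)
P3 → U (d²=38749384.00)
P4 → F (d²=12731161.00)
P5 → A (d²=132344609.00)
P6 → A (d²=3517992.00)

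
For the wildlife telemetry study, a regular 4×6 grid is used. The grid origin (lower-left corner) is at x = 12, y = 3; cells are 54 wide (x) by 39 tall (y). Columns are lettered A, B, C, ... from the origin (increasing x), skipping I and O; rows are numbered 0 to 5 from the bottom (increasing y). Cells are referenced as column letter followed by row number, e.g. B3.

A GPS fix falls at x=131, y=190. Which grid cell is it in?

C4

Column index: ⌊(131 − 12) / 54⌋ = ⌊2.204⌋ = 2 → column C
Row offset from origin: ⌊(190 − 3) / 39⌋ = ⌊4.795⌋ = 4 → row 4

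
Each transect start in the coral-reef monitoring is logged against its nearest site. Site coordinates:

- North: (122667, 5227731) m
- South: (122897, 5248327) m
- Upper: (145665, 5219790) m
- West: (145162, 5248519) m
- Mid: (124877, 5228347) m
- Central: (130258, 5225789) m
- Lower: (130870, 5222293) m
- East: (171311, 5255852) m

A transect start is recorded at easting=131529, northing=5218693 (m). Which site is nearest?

Lower

Squared distances to each site:
North: 160220488.000; South: 952685380.000; Upper: 201029905.000; West: 1075448965.000; Mid: 137448820.000; Central: 51968657.000; Lower: 13394281.000; East: 2963398805.000.
Minimum at Lower.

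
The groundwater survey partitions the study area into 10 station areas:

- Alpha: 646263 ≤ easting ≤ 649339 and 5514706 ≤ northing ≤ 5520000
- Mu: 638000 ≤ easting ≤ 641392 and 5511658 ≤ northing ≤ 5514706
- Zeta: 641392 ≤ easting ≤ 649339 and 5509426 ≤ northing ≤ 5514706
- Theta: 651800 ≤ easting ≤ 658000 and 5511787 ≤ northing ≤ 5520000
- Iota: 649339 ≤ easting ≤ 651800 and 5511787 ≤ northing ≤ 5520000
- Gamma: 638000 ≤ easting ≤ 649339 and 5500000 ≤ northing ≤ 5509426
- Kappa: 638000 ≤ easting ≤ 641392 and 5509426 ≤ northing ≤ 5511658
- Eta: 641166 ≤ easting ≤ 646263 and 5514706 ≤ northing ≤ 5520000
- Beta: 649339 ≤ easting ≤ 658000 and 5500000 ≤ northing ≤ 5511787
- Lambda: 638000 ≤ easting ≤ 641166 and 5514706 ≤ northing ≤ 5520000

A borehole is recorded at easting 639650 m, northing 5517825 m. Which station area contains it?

Lambda

The point has easting = 639650 and northing = 5517825.
Only Lambda satisfies 638000 ≤ easting ≤ 641166 and 5514706 ≤ northing ≤ 5520000.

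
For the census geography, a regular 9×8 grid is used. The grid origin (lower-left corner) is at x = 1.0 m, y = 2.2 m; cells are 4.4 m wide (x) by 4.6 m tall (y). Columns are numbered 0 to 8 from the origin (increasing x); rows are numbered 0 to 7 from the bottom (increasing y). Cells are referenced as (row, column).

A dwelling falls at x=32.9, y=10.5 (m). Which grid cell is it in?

Column index: ⌊(32.9 − 1.0) / 4.4⌋ = ⌊7.250⌋ = 7
Row offset from origin: ⌊(10.5 − 2.2) / 4.6⌋ = ⌊1.804⌋ = 1 → row 1

(1, 7)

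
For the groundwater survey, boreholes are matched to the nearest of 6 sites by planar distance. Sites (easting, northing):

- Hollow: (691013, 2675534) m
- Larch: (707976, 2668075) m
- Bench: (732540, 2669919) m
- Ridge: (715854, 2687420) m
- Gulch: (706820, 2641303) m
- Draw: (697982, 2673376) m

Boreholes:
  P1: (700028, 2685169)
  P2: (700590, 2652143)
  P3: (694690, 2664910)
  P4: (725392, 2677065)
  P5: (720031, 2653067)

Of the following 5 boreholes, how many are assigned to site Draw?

P1 → Draw
P2 → Gulch
P3 → Draw
P4 → Bench
P5 → Gulch
2 of the 5 go to Draw.

2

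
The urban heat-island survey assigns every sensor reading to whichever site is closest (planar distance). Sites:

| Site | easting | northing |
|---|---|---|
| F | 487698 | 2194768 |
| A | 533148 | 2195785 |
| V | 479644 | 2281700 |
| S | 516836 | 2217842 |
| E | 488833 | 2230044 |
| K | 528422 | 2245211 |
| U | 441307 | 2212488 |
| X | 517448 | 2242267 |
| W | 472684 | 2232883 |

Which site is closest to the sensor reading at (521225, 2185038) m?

A

Squared distances to each site:
F: 1218732629.000; A: 257655938.000; V: 11072521805.000; S: 1095365737.000; E: 3074781700.000; K: 3672586738.000; U: 7140389224.000; X: 3289424170.000; W: 4645372706.000.
Minimum at A.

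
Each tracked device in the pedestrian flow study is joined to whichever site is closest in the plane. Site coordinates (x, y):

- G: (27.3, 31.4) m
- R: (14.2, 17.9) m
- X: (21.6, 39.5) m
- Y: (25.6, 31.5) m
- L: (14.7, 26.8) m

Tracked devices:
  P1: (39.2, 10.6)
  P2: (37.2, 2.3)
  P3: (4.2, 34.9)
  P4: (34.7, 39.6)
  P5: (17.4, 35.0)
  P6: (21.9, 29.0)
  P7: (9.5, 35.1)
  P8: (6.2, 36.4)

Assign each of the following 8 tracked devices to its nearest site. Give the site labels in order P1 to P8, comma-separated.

P1 → G (d²=574.25)
P2 → R (d²=772.36)
P3 → L (d²=175.86)
P4 → G (d²=122.00)
P5 → X (d²=37.89)
P6 → Y (d²=19.94)
P7 → L (d²=95.93)
P8 → L (d²=164.41)

G, R, L, G, X, Y, L, L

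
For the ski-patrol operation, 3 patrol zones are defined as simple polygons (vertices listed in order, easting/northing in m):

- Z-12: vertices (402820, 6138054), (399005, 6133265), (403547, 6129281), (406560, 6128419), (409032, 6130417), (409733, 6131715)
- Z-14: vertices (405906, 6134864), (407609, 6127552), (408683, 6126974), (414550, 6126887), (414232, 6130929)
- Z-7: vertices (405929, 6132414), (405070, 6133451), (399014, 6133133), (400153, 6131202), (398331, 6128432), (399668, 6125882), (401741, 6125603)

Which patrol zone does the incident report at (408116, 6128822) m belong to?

Cast a ray rightward from (408116, 6128822). For each polygon, the edges (by vertex number in listed order) whose endpoints lie on opposite sides of northing = 6128822, where each meets that height, and whether that is right or left of the point:
Z-12: 3–4 at easting≈405151.4 (left), 4–5 at easting≈407058.6 (left) → 0 crossings.
Z-14: 1–2 at easting≈407313.2 (left), 4–5 at easting≈414397.8 (right) → 1 crossing.
Z-7: 4–5 at easting≈398587.5 (left), 7–1 at easting≈403720.3 (left) → 0 crossings.
Only Z-14 has an odd count, so the point is inside Z-14.

Z-14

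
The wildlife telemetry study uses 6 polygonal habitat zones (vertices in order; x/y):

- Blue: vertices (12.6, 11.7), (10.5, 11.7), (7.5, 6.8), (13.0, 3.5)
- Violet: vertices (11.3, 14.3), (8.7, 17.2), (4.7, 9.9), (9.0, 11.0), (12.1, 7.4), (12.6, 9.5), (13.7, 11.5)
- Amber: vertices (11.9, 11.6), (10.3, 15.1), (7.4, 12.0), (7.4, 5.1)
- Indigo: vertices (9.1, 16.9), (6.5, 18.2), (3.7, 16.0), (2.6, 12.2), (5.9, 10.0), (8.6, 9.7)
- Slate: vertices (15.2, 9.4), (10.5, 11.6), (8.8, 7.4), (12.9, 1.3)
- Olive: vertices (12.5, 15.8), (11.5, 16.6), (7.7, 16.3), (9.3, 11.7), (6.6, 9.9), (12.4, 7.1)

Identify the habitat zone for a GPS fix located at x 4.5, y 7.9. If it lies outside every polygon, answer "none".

none

Cast a ray rightward from (4.5, 7.9). For each polygon, the edges (by vertex number in listed order) whose endpoints lie on opposite sides of y = 7.9, where each meets that height, and whether that is right or left of the point:
Blue: 2–3 at x≈8.17 (right), 4–1 at x≈12.79 (right) → 2 crossings.
Violet: 4–5 at x≈11.67 (right), 5–6 at x≈12.22 (right) → 2 crossings.
Amber: 3–4 at x≈7.40 (right), 4–1 at x≈9.34 (right) → 2 crossings.
Indigo: no edge straddles that height → 0 crossings.
Slate: 2–3 at x≈9.00 (right), 4–1 at x≈14.77 (right) → 2 crossings.
Olive: 5–6 at x≈10.74 (right), 6–1 at x≈12.41 (right) → 2 crossings.
All counts are even, so the point lies outside every listed polygon.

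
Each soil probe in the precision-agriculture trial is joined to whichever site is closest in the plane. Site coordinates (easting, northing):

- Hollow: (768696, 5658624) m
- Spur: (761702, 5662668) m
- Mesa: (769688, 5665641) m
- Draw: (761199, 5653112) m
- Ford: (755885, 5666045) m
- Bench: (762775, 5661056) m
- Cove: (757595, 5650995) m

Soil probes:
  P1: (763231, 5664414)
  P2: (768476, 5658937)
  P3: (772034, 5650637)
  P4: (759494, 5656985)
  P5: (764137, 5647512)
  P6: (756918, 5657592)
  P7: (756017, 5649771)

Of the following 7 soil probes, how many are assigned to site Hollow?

P1 → Spur
P2 → Hollow
P3 → Hollow
P4 → Draw
P5 → Draw
P6 → Draw
P7 → Cove
2 of the 7 go to Hollow.

2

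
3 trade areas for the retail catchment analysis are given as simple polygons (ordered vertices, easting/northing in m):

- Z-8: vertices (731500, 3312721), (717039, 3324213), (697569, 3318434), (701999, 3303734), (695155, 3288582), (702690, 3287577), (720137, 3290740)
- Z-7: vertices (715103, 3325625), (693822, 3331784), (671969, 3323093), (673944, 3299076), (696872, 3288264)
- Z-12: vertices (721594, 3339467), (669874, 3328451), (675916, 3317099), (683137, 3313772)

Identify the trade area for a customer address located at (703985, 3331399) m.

Cast a ray rightward from (703985, 3331399). For each polygon, the edges (by vertex number in listed order) whose endpoints lie on opposite sides of northing = 3331399, where each meets that height, and whether that is right or left of the point:
Z-8: no edge straddles that height → 0 crossings.
Z-7: 1–2 at easting≈695152.3 (left), 2–3 at easting≈692853.9 (left) → 0 crossings.
Z-12: 1–2 at easting≈683714.8 (left), 4–1 at easting≈709518.8 (right) → 1 crossing.
Only Z-12 has an odd count, so the point is inside Z-12.

Z-12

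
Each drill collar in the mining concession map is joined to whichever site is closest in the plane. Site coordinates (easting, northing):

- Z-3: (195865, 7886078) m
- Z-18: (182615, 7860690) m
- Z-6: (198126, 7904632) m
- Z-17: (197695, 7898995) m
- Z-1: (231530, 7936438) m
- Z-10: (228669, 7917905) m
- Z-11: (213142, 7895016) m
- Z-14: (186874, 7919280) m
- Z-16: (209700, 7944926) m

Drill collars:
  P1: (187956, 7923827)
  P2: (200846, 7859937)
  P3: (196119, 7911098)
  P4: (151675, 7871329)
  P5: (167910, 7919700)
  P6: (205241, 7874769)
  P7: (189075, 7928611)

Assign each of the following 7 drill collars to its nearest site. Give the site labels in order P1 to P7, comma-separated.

Z-14, Z-18, Z-6, Z-18, Z-14, Z-3, Z-14

P1 → Z-14 (d²=21845933.00)
P2 → Z-18 (d²=332936370.00)
P3 → Z-6 (d²=45837205.00)
P4 → Z-18 (d²=1070471921.00)
P5 → Z-14 (d²=359809696.00)
P6 → Z-3 (d²=215802857.00)
P7 → Z-14 (d²=91911962.00)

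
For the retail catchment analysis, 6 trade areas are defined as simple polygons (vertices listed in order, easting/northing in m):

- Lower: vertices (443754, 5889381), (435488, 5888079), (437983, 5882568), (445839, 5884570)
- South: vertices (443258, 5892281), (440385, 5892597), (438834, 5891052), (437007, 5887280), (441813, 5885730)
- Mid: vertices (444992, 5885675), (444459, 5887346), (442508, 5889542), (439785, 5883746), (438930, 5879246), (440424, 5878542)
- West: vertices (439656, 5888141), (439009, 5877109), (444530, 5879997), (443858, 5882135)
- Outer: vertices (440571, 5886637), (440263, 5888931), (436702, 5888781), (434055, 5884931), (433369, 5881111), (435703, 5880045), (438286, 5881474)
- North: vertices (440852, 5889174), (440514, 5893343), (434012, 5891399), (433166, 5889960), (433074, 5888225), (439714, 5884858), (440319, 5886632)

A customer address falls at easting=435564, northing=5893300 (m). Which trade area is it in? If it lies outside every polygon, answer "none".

none

Cast a ray rightward from (435564, 5893300). For each polygon, the edges (by vertex number in listed order) whose endpoints lie on opposite sides of northing = 5893300, where each meets that height, and whether that is right or left of the point:
Lower: no edge straddles that height → 0 crossings.
South: no edge straddles that height → 0 crossings.
Mid: no edge straddles that height → 0 crossings.
West: no edge straddles that height → 0 crossings.
Outer: no edge straddles that height → 0 crossings.
North: 1–2 at easting≈440517.5 (right), 2–3 at easting≈440370.2 (right) → 2 crossings.
All counts are even, so the point lies outside every listed polygon.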